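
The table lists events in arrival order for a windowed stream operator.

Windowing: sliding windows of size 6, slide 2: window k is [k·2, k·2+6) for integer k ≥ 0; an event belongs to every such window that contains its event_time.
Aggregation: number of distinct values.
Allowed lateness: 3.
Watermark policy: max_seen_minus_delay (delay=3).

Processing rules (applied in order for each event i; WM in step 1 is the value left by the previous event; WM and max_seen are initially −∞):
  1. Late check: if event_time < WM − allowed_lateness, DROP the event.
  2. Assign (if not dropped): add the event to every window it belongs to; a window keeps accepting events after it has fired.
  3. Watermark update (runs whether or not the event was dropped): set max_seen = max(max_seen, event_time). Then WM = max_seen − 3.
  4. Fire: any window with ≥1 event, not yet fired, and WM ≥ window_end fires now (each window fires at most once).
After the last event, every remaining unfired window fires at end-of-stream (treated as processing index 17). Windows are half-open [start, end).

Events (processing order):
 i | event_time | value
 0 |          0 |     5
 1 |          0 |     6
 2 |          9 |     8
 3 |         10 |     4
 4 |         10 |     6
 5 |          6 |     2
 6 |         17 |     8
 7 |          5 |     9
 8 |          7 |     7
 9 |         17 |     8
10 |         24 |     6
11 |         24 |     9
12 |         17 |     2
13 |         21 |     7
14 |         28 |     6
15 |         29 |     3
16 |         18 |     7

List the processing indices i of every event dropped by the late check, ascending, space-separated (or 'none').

7 8 12 16

i=0 t=0 v=5: → [0,6); WM=-3
i=1 t=0 v=6: → [0,6); WM=-3
i=2 t=9 v=8: → [8,14),[6,12),[4,10); WM=6; [0,6) fires=2
i=3 t=10 v=4: → [10,16),[8,14),[6,12); WM=7
i=4 t=10 v=6: → [10,16),[8,14),[6,12); WM=7
i=5 t=6 v=2: → [6,12),[4,10),[2,8); WM=7
i=6 t=17 v=8: → [16,22),[14,20),[12,18); WM=14; [2,8) fires=1 [4,10) fires=2 [6,12) fires=4 [8,14) fires=3
i=7 t=5 v=9: DROP (t<14-3); WM=14
i=8 t=7 v=7: DROP (t<14-3); WM=14
i=9 t=17 v=8: → [16,22),[14,20),[12,18); WM=14
i=10 t=24 v=6: → [24,30),[22,28),[20,26); WM=21; [10,16) fires=2 [12,18) fires=1 [14,20) fires=1
i=11 t=24 v=9: → [24,30),[22,28),[20,26); WM=21
i=12 t=17 v=2: DROP (t<21-3); WM=21
i=13 t=21 v=7: → [20,26),[18,24),[16,22); WM=21
i=14 t=28 v=6: → [28,34),[26,32),[24,30); WM=25; [16,22) fires=2 [18,24) fires=1
i=15 t=29 v=3: → [28,34),[26,32),[24,30); WM=26; [20,26) fires=3
i=16 t=18 v=7: DROP (t<26-3); WM=26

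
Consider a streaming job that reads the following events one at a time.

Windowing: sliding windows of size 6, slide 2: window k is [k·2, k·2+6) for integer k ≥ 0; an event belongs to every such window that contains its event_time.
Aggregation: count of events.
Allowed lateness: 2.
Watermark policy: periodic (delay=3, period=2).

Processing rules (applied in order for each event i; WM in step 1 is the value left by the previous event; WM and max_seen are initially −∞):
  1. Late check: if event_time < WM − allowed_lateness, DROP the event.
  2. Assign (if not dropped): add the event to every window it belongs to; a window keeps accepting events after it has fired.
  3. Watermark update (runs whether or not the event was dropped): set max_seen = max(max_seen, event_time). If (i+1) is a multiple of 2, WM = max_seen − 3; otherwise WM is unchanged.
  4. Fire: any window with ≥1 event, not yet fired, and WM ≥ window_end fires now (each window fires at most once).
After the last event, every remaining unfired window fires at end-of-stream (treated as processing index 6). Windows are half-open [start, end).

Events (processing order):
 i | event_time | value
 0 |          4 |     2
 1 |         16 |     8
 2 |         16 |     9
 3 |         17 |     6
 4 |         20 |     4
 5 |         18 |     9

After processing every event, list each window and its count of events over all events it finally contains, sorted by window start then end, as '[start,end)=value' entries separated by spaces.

[0,6)=1 [2,8)=1 [4,10)=1 [12,18)=3 [14,20)=4 [16,22)=5 [18,24)=2 [20,26)=1

i=0 t=4 v=2: → [4,10),[2,8),[0,6); WM=−∞
i=1 t=16 v=8: → [16,22),[14,20),[12,18); WM=13; [0,6) fires=1 [2,8) fires=1 [4,10) fires=1
i=2 t=16 v=9: → [16,22),[14,20),[12,18); WM=13
i=3 t=17 v=6: → [16,22),[14,20),[12,18); WM=14
i=4 t=20 v=4: → [20,26),[18,24),[16,22); WM=14
i=5 t=18 v=9: → [18,24),[16,22),[14,20); WM=17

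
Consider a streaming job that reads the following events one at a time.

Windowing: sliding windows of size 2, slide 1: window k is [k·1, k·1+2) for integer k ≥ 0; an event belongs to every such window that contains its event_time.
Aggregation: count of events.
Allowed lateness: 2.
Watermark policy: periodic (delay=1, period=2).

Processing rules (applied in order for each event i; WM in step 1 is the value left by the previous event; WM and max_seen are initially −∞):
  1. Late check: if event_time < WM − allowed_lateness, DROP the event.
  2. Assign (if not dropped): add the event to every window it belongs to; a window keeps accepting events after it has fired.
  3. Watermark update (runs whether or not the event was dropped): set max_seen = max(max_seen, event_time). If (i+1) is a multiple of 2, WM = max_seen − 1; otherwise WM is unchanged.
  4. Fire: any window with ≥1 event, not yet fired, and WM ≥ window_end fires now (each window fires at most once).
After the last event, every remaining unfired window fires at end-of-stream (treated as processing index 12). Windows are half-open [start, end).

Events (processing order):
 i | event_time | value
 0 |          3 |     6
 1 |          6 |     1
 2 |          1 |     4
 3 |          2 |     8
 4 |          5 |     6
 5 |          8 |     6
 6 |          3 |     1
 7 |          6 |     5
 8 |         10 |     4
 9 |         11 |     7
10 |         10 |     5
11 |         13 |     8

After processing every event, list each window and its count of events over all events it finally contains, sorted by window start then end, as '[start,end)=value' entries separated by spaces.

[2,4)=1 [3,5)=1 [4,6)=1 [5,7)=3 [6,8)=2 [7,9)=1 [8,10)=1 [9,11)=2 [10,12)=3 [11,13)=1 [12,14)=1 [13,15)=1

i=0 t=3 v=6: → [3,5),[2,4); WM=−∞
i=1 t=6 v=1: → [6,8),[5,7); WM=5; [2,4) fires=1 [3,5) fires=1
i=2 t=1 v=4: DROP (t<5-2); WM=5
i=3 t=2 v=8: DROP (t<5-2); WM=5
i=4 t=5 v=6: → [5,7),[4,6); WM=5
i=5 t=8 v=6: → [8,10),[7,9); WM=7; [4,6) fires=1 [5,7) fires=2
i=6 t=3 v=1: DROP (t<7-2); WM=7
i=7 t=6 v=5: → [6,8),[5,7); WM=7
i=8 t=10 v=4: → [10,12),[9,11); WM=7
i=9 t=11 v=7: → [11,13),[10,12); WM=10; [6,8) fires=2 [7,9) fires=1 [8,10) fires=1
i=10 t=10 v=5: → [10,12),[9,11); WM=10
i=11 t=13 v=8: → [13,15),[12,14); WM=12; [9,11) fires=2 [10,12) fires=3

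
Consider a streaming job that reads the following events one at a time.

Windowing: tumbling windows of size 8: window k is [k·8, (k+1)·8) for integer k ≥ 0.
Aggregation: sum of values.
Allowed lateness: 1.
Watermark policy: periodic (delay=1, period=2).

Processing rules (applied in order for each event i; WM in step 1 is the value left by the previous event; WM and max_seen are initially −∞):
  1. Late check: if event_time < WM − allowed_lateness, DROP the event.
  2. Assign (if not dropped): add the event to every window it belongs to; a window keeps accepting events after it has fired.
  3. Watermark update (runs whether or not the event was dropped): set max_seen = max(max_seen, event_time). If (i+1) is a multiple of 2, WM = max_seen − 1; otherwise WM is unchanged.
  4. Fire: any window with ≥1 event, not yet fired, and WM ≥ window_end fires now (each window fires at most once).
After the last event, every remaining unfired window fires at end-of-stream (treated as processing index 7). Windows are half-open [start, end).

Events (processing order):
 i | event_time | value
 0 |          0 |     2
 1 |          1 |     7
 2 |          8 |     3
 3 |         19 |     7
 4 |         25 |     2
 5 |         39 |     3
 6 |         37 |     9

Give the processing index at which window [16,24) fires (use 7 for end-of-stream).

i=0 t=0 v=2: → [0,8); WM=−∞
i=1 t=1 v=7: → [0,8); WM=0
i=2 t=8 v=3: → [8,16); WM=0
i=3 t=19 v=7: → [16,24); WM=18; [0,8) fires=9 [8,16) fires=3
i=4 t=25 v=2: → [24,32); WM=18
i=5 t=39 v=3: → [32,40); WM=38; [16,24) fires=7 [24,32) fires=2
i=6 t=37 v=9: → [32,40); WM=38

5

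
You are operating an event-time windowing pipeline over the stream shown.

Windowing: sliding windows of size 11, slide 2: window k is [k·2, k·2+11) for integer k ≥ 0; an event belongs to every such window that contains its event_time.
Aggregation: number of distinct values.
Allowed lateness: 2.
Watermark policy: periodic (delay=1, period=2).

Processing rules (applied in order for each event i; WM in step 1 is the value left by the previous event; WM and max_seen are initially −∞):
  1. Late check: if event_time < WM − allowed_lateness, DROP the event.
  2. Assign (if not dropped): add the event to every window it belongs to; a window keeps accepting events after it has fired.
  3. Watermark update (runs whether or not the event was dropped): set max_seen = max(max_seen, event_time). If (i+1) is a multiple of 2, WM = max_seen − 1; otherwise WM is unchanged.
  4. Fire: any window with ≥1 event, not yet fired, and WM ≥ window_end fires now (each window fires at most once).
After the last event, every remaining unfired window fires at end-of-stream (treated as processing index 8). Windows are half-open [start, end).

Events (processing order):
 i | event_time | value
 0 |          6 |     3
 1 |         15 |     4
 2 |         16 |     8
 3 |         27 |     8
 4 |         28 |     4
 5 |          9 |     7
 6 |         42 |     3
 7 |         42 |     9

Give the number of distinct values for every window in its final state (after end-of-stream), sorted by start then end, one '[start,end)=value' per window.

i=0 t=6 v=3: → [6,17),[4,15),[2,13),[0,11); WM=−∞
i=1 t=15 v=4: → [14,25),[12,23),[10,21),[8,19),[6,17); WM=14; [0,11) fires=1 [2,13) fires=1
i=2 t=16 v=8: → [16,27),[14,25),[12,23),[10,21),[8,19),[6,17); WM=14
i=3 t=27 v=8: → [26,37),[24,35),[22,33),[20,31),[18,29); WM=26; [4,15) fires=1 [6,17) fires=3 [8,19) fires=2 [10,21) fires=2 [12,23) fires=2 [14,25) fires=2
i=4 t=28 v=4: → [28,39),[26,37),[24,35),[22,33),[20,31),[18,29); WM=26
i=5 t=9 v=7: DROP (t<26-2); WM=27; [16,27) fires=1
i=6 t=42 v=3: → [42,53),[40,51),[38,49),[36,47),[34,45),[32,43); WM=27
i=7 t=42 v=9: → [42,53),[40,51),[38,49),[36,47),[34,45),[32,43); WM=41; [18,29) fires=2 [20,31) fires=2 [22,33) fires=2 [24,35) fires=2 [26,37) fires=2 [28,39) fires=1

[0,11)=1 [2,13)=1 [4,15)=1 [6,17)=3 [8,19)=2 [10,21)=2 [12,23)=2 [14,25)=2 [16,27)=1 [18,29)=2 [20,31)=2 [22,33)=2 [24,35)=2 [26,37)=2 [28,39)=1 [32,43)=2 [34,45)=2 [36,47)=2 [38,49)=2 [40,51)=2 [42,53)=2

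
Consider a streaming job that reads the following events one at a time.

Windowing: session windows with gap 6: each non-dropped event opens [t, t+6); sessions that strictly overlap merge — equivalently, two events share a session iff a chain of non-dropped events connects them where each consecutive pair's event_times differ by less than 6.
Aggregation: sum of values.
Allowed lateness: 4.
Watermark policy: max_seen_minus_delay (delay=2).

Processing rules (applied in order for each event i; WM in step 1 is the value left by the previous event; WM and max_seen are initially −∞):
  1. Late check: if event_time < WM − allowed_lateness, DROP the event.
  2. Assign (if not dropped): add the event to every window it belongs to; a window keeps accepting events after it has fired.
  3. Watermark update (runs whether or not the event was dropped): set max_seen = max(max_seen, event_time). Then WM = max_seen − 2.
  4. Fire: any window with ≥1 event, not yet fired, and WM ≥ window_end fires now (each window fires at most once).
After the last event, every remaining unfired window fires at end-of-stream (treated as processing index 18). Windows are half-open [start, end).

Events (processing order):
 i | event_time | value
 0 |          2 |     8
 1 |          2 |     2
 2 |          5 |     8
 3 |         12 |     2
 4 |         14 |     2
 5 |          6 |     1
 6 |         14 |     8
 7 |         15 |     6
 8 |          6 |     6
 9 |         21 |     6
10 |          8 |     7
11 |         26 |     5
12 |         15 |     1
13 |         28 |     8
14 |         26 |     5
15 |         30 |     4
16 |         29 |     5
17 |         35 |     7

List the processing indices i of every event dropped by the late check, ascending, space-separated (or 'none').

5 8 10 12

i=0 t=2 v=8: → [2,8); WM=0
i=1 t=2 v=2: → [2,8); WM=0
i=2 t=5 v=8: → [2,11); WM=3
i=3 t=12 v=2: → [12,18); WM=10
i=4 t=14 v=2: → [12,20); WM=12
i=5 t=6 v=1: DROP (t<12-4); WM=12
i=6 t=14 v=8: → [12,20); WM=12
i=7 t=15 v=6: → [12,21); WM=13
i=8 t=6 v=6: DROP (t<13-4); WM=13
i=9 t=21 v=6: → [21,27); WM=19
i=10 t=8 v=7: DROP (t<19-4); WM=19
i=11 t=26 v=5: → [21,32); WM=24
i=12 t=15 v=1: DROP (t<24-4); WM=24
i=13 t=28 v=8: → [21,34); WM=26
i=14 t=26 v=5: → [21,34); WM=26
i=15 t=30 v=4: → [21,36); WM=28
i=16 t=29 v=5: → [21,36); WM=28
i=17 t=35 v=7: → [21,41); WM=33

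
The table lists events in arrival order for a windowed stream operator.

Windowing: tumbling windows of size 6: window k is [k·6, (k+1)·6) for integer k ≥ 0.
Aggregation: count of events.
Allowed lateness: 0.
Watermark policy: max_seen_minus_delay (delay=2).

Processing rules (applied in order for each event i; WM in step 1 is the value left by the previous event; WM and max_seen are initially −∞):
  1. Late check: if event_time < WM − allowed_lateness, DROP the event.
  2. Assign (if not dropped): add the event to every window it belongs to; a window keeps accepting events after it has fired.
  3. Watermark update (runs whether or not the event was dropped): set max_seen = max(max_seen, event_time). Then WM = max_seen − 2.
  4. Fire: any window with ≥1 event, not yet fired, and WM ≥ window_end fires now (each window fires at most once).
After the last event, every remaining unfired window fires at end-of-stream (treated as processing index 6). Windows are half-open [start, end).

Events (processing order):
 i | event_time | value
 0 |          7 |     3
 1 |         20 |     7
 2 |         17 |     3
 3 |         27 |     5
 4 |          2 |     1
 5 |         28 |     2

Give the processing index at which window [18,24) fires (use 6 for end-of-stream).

3

i=0 t=7 v=3: → [6,12); WM=5
i=1 t=20 v=7: → [18,24); WM=18; [6,12) fires=1
i=2 t=17 v=3: DROP (t<18-0); WM=18
i=3 t=27 v=5: → [24,30); WM=25; [18,24) fires=1
i=4 t=2 v=1: DROP (t<25-0); WM=25
i=5 t=28 v=2: → [24,30); WM=26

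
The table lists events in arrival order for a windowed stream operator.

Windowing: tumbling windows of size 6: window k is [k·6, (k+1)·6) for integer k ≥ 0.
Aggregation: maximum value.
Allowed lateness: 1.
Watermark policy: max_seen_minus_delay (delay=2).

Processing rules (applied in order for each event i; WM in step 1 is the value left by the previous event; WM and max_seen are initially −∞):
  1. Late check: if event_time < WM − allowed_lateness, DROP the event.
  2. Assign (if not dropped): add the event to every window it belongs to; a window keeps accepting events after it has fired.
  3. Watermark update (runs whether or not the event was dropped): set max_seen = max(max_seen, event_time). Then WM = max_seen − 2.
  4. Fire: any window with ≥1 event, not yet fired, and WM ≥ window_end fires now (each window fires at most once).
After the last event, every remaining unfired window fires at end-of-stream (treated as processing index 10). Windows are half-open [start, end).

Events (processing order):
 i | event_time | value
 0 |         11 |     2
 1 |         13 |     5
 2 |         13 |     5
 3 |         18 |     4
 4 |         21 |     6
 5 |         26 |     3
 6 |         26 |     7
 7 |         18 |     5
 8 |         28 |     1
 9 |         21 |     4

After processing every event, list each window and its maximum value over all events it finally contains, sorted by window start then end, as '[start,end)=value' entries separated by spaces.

i=0 t=11 v=2: → [6,12); WM=9
i=1 t=13 v=5: → [12,18); WM=11
i=2 t=13 v=5: → [12,18); WM=11
i=3 t=18 v=4: → [18,24); WM=16; [6,12) fires=2
i=4 t=21 v=6: → [18,24); WM=19; [12,18) fires=5
i=5 t=26 v=3: → [24,30); WM=24; [18,24) fires=6
i=6 t=26 v=7: → [24,30); WM=24
i=7 t=18 v=5: DROP (t<24-1); WM=24
i=8 t=28 v=1: → [24,30); WM=26
i=9 t=21 v=4: DROP (t<26-1); WM=26

[6,12)=2 [12,18)=5 [18,24)=6 [24,30)=7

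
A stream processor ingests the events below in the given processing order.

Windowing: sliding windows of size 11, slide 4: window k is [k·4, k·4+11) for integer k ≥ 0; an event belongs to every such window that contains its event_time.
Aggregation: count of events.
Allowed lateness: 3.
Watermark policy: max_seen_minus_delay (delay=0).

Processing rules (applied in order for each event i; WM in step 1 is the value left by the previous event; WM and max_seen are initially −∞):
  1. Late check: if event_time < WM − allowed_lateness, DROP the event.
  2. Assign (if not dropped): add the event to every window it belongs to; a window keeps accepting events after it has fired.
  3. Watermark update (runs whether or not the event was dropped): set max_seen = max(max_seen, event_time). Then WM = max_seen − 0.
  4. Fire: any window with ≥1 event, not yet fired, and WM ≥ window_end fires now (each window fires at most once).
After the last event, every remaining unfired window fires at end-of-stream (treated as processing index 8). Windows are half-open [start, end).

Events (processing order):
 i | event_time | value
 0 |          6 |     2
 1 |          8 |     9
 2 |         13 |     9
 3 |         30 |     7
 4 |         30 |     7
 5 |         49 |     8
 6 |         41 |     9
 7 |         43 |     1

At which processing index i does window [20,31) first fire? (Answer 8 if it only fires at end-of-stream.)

i=0 t=6 v=2: → [4,15),[0,11); WM=6
i=1 t=8 v=9: → [8,19),[4,15),[0,11); WM=8
i=2 t=13 v=9: → [12,23),[8,19),[4,15); WM=13; [0,11) fires=2
i=3 t=30 v=7: → [28,39),[24,35),[20,31); WM=30; [4,15) fires=3 [8,19) fires=2 [12,23) fires=1
i=4 t=30 v=7: → [28,39),[24,35),[20,31); WM=30
i=5 t=49 v=8: → [48,59),[44,55),[40,51); WM=49; [20,31) fires=2 [24,35) fires=2 [28,39) fires=2
i=6 t=41 v=9: DROP (t<49-3); WM=49
i=7 t=43 v=1: DROP (t<49-3); WM=49

5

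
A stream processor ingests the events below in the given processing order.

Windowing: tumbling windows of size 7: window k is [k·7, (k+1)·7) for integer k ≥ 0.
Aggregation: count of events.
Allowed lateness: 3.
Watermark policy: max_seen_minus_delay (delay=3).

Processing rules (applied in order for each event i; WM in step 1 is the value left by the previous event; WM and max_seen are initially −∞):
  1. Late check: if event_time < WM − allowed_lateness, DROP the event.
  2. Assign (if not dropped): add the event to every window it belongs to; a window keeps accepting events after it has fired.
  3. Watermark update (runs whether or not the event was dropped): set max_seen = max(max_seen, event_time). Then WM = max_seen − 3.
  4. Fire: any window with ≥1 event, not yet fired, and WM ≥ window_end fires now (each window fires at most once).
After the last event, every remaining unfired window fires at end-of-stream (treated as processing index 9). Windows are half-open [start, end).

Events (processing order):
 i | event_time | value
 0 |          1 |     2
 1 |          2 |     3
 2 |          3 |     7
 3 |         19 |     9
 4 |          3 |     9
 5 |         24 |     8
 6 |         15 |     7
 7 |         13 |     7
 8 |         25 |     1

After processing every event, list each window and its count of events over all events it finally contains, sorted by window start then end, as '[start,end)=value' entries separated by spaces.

[0,7)=3 [14,21)=1 [21,28)=2

i=0 t=1 v=2: → [0,7); WM=-2
i=1 t=2 v=3: → [0,7); WM=-1
i=2 t=3 v=7: → [0,7); WM=0
i=3 t=19 v=9: → [14,21); WM=16; [0,7) fires=3
i=4 t=3 v=9: DROP (t<16-3); WM=16
i=5 t=24 v=8: → [21,28); WM=21; [14,21) fires=1
i=6 t=15 v=7: DROP (t<21-3); WM=21
i=7 t=13 v=7: DROP (t<21-3); WM=21
i=8 t=25 v=1: → [21,28); WM=22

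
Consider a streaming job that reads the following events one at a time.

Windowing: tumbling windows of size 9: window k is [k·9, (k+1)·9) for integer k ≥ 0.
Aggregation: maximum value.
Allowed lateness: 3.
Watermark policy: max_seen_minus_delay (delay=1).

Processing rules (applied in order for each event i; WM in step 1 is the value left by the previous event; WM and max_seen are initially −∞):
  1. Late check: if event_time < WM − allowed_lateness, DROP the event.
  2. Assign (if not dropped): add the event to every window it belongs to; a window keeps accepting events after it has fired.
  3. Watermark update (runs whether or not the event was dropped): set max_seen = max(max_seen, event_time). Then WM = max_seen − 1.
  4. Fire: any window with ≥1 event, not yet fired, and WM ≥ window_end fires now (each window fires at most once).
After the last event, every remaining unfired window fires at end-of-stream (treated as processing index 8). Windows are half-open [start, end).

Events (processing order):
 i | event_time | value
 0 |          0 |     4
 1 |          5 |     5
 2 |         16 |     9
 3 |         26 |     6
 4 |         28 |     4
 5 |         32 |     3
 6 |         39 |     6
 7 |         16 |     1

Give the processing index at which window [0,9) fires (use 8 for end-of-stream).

2

i=0 t=0 v=4: → [0,9); WM=-1
i=1 t=5 v=5: → [0,9); WM=4
i=2 t=16 v=9: → [9,18); WM=15; [0,9) fires=5
i=3 t=26 v=6: → [18,27); WM=25; [9,18) fires=9
i=4 t=28 v=4: → [27,36); WM=27; [18,27) fires=6
i=5 t=32 v=3: → [27,36); WM=31
i=6 t=39 v=6: → [36,45); WM=38; [27,36) fires=4
i=7 t=16 v=1: DROP (t<38-3); WM=38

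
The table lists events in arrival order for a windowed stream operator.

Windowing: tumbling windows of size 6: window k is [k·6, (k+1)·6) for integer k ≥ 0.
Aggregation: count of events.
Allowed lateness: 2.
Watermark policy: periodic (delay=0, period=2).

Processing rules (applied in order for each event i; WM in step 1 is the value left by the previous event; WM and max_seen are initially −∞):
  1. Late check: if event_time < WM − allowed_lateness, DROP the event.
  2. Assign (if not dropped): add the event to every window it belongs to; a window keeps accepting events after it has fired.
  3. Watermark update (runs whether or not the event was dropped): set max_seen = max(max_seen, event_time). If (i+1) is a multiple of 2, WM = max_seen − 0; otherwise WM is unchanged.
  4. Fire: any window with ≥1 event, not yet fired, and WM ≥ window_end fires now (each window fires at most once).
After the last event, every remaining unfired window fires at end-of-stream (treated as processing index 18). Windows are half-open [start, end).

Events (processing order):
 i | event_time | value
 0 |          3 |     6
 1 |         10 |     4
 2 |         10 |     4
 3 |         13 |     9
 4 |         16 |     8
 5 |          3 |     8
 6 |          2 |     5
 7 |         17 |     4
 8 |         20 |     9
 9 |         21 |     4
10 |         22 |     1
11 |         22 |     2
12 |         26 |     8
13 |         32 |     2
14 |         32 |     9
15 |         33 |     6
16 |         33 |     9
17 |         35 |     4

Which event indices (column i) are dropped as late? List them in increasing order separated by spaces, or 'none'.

i=0 t=3 v=6: → [0,6); WM=−∞
i=1 t=10 v=4: → [6,12); WM=10; [0,6) fires=1
i=2 t=10 v=4: → [6,12); WM=10
i=3 t=13 v=9: → [12,18); WM=13; [6,12) fires=2
i=4 t=16 v=8: → [12,18); WM=13
i=5 t=3 v=8: DROP (t<13-2); WM=16
i=6 t=2 v=5: DROP (t<16-2); WM=16
i=7 t=17 v=4: → [12,18); WM=17
i=8 t=20 v=9: → [18,24); WM=17
i=9 t=21 v=4: → [18,24); WM=21; [12,18) fires=3
i=10 t=22 v=1: → [18,24); WM=21
i=11 t=22 v=2: → [18,24); WM=22
i=12 t=26 v=8: → [24,30); WM=22
i=13 t=32 v=2: → [30,36); WM=32; [18,24) fires=4 [24,30) fires=1
i=14 t=32 v=9: → [30,36); WM=32
i=15 t=33 v=6: → [30,36); WM=33
i=16 t=33 v=9: → [30,36); WM=33
i=17 t=35 v=4: → [30,36); WM=35

5 6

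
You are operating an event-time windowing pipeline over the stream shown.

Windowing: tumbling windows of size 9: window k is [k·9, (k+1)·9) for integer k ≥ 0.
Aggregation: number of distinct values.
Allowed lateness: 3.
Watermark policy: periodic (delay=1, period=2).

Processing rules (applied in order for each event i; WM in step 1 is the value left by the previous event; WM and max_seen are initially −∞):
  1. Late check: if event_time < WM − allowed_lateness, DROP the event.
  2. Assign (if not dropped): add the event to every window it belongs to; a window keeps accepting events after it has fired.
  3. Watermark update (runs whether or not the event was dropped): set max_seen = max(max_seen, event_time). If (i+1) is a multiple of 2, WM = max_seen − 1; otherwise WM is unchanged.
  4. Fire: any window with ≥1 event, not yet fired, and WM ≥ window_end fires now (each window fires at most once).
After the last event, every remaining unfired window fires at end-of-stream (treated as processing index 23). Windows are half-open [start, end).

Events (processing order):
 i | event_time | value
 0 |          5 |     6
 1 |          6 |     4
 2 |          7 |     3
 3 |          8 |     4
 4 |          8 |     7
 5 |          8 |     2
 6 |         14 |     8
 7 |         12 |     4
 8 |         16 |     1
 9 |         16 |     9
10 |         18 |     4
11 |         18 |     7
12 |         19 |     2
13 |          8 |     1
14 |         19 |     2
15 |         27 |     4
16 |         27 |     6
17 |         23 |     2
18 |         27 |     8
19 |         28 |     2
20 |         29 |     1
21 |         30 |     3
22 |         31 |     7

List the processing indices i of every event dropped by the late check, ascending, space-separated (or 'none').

13

i=0 t=5 v=6: → [0,9); WM=−∞
i=1 t=6 v=4: → [0,9); WM=5
i=2 t=7 v=3: → [0,9); WM=5
i=3 t=8 v=4: → [0,9); WM=7
i=4 t=8 v=7: → [0,9); WM=7
i=5 t=8 v=2: → [0,9); WM=7
i=6 t=14 v=8: → [9,18); WM=7
i=7 t=12 v=4: → [9,18); WM=13; [0,9) fires=5
i=8 t=16 v=1: → [9,18); WM=13
i=9 t=16 v=9: → [9,18); WM=15
i=10 t=18 v=4: → [18,27); WM=15
i=11 t=18 v=7: → [18,27); WM=17
i=12 t=19 v=2: → [18,27); WM=17
i=13 t=8 v=1: DROP (t<17-3); WM=18; [9,18) fires=4
i=14 t=19 v=2: → [18,27); WM=18
i=15 t=27 v=4: → [27,36); WM=26
i=16 t=27 v=6: → [27,36); WM=26
i=17 t=23 v=2: → [18,27); WM=26
i=18 t=27 v=8: → [27,36); WM=26
i=19 t=28 v=2: → [27,36); WM=27; [18,27) fires=3
i=20 t=29 v=1: → [27,36); WM=27
i=21 t=30 v=3: → [27,36); WM=29
i=22 t=31 v=7: → [27,36); WM=29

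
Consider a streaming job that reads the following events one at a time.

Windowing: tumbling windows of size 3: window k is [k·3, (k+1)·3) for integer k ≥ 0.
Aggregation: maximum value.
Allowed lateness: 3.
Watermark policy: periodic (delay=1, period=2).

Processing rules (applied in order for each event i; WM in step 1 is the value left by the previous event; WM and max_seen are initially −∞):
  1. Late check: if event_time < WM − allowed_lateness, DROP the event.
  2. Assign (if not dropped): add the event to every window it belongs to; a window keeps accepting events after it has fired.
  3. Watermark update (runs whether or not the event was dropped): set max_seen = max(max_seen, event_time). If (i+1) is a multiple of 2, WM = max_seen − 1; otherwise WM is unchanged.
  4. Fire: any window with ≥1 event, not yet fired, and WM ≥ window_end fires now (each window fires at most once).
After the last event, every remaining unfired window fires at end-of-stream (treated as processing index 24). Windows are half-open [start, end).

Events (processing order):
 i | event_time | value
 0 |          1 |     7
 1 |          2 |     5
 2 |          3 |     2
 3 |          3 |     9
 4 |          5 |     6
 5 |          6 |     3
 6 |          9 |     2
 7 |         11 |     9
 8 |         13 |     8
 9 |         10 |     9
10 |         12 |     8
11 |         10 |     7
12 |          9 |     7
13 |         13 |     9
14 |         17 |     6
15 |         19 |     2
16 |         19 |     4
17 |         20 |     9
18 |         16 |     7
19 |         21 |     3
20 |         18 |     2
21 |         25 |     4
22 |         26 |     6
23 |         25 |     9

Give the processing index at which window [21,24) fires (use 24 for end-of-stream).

21

i=0 t=1 v=7: → [0,3); WM=−∞
i=1 t=2 v=5: → [0,3); WM=1
i=2 t=3 v=2: → [3,6); WM=1
i=3 t=3 v=9: → [3,6); WM=2
i=4 t=5 v=6: → [3,6); WM=2
i=5 t=6 v=3: → [6,9); WM=5; [0,3) fires=7
i=6 t=9 v=2: → [9,12); WM=5
i=7 t=11 v=9: → [9,12); WM=10; [3,6) fires=9 [6,9) fires=3
i=8 t=13 v=8: → [12,15); WM=10
i=9 t=10 v=9: → [9,12); WM=12; [9,12) fires=9
i=10 t=12 v=8: → [12,15); WM=12
i=11 t=10 v=7: → [9,12); WM=12
i=12 t=9 v=7: → [9,12); WM=12
i=13 t=13 v=9: → [12,15); WM=12
i=14 t=17 v=6: → [15,18); WM=12
i=15 t=19 v=2: → [18,21); WM=18; [12,15) fires=9 [15,18) fires=6
i=16 t=19 v=4: → [18,21); WM=18
i=17 t=20 v=9: → [18,21); WM=19
i=18 t=16 v=7: → [15,18); WM=19
i=19 t=21 v=3: → [21,24); WM=20
i=20 t=18 v=2: → [18,21); WM=20
i=21 t=25 v=4: → [24,27); WM=24; [18,21) fires=9 [21,24) fires=3
i=22 t=26 v=6: → [24,27); WM=24
i=23 t=25 v=9: → [24,27); WM=25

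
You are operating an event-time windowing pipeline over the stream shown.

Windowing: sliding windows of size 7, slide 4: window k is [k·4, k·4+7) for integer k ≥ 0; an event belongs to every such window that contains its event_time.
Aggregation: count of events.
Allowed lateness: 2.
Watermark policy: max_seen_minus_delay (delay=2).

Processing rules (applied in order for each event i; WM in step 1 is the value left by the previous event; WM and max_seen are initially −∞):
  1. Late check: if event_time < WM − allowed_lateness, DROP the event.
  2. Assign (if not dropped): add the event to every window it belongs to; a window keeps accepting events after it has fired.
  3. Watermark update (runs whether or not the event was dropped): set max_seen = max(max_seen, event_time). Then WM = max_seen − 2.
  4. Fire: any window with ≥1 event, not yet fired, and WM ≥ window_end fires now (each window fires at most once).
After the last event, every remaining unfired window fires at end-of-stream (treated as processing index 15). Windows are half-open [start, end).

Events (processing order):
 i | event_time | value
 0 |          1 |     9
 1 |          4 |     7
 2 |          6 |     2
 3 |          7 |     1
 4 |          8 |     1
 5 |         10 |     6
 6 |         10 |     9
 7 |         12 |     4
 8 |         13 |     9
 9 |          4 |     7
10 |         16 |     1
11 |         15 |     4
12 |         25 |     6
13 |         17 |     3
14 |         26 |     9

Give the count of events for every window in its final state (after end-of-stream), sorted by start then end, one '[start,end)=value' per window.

i=0 t=1 v=9: → [0,7); WM=-1
i=1 t=4 v=7: → [4,11),[0,7); WM=2
i=2 t=6 v=2: → [4,11),[0,7); WM=4
i=3 t=7 v=1: → [4,11); WM=5
i=4 t=8 v=1: → [8,15),[4,11); WM=6
i=5 t=10 v=6: → [8,15),[4,11); WM=8; [0,7) fires=3
i=6 t=10 v=9: → [8,15),[4,11); WM=8
i=7 t=12 v=4: → [12,19),[8,15); WM=10
i=8 t=13 v=9: → [12,19),[8,15); WM=11; [4,11) fires=6
i=9 t=4 v=7: DROP (t<11-2); WM=11
i=10 t=16 v=1: → [16,23),[12,19); WM=14
i=11 t=15 v=4: → [12,19); WM=14
i=12 t=25 v=6: → [24,31),[20,27); WM=23; [8,15) fires=5 [12,19) fires=4 [16,23) fires=1
i=13 t=17 v=3: DROP (t<23-2); WM=23
i=14 t=26 v=9: → [24,31),[20,27); WM=24

[0,7)=3 [4,11)=6 [8,15)=5 [12,19)=4 [16,23)=1 [20,27)=2 [24,31)=2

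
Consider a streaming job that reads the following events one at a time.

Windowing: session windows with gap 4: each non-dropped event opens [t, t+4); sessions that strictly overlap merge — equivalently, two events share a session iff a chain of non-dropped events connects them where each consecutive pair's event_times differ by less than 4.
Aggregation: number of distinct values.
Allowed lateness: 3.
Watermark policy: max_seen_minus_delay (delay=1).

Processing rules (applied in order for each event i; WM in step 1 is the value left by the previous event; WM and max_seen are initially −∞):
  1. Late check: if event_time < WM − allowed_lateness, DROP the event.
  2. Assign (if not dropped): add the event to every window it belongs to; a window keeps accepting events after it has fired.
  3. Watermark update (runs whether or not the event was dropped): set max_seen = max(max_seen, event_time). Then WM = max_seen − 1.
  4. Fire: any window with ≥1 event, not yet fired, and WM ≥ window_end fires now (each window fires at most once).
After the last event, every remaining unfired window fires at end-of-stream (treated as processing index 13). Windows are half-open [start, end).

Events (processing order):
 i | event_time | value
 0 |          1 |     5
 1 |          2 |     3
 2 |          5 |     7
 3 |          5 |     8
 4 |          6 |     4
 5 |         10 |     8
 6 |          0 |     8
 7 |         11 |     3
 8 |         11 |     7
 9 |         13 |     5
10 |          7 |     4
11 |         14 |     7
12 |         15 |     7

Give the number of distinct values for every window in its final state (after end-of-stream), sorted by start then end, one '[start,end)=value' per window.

[1,10)=5 [10,19)=4

i=0 t=1 v=5: → [1,5); WM=0
i=1 t=2 v=3: → [1,6); WM=1
i=2 t=5 v=7: → [1,9); WM=4
i=3 t=5 v=8: → [1,9); WM=4
i=4 t=6 v=4: → [1,10); WM=5
i=5 t=10 v=8: → [10,14); WM=9
i=6 t=0 v=8: DROP (t<9-3); WM=9
i=7 t=11 v=3: → [10,15); WM=10
i=8 t=11 v=7: → [10,15); WM=10
i=9 t=13 v=5: → [10,17); WM=12
i=10 t=7 v=4: DROP (t<12-3); WM=12
i=11 t=14 v=7: → [10,18); WM=13
i=12 t=15 v=7: → [10,19); WM=14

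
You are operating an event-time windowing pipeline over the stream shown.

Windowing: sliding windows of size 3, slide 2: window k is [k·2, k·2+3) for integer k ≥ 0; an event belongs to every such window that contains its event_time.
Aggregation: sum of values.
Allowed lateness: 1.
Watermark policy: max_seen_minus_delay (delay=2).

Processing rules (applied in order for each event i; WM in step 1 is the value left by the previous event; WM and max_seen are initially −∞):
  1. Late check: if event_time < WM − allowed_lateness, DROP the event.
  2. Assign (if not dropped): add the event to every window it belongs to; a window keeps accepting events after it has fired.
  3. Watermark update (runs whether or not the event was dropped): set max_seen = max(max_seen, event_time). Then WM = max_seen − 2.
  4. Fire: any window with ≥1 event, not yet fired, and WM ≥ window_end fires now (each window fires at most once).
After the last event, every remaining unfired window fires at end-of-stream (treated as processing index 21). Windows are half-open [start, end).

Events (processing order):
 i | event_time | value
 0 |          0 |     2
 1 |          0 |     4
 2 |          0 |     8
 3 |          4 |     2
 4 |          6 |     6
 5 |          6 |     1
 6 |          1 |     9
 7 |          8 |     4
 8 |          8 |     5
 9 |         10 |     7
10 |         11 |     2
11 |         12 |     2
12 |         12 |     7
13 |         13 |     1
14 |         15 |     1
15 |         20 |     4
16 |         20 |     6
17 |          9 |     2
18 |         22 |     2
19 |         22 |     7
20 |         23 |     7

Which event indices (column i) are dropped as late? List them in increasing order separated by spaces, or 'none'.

6 17

i=0 t=0 v=2: → [0,3); WM=-2
i=1 t=0 v=4: → [0,3); WM=-2
i=2 t=0 v=8: → [0,3); WM=-2
i=3 t=4 v=2: → [4,7),[2,5); WM=2
i=4 t=6 v=6: → [6,9),[4,7); WM=4; [0,3) fires=14
i=5 t=6 v=1: → [6,9),[4,7); WM=4
i=6 t=1 v=9: DROP (t<4-1); WM=4
i=7 t=8 v=4: → [8,11),[6,9); WM=6; [2,5) fires=2
i=8 t=8 v=5: → [8,11),[6,9); WM=6
i=9 t=10 v=7: → [10,13),[8,11); WM=8; [4,7) fires=9
i=10 t=11 v=2: → [10,13); WM=9; [6,9) fires=16
i=11 t=12 v=2: → [12,15),[10,13); WM=10
i=12 t=12 v=7: → [12,15),[10,13); WM=10
i=13 t=13 v=1: → [12,15); WM=11; [8,11) fires=16
i=14 t=15 v=1: → [14,17); WM=13; [10,13) fires=18
i=15 t=20 v=4: → [20,23),[18,21); WM=18; [12,15) fires=10 [14,17) fires=1
i=16 t=20 v=6: → [20,23),[18,21); WM=18
i=17 t=9 v=2: DROP (t<18-1); WM=18
i=18 t=22 v=2: → [22,25),[20,23); WM=20
i=19 t=22 v=7: → [22,25),[20,23); WM=20
i=20 t=23 v=7: → [22,25); WM=21; [18,21) fires=10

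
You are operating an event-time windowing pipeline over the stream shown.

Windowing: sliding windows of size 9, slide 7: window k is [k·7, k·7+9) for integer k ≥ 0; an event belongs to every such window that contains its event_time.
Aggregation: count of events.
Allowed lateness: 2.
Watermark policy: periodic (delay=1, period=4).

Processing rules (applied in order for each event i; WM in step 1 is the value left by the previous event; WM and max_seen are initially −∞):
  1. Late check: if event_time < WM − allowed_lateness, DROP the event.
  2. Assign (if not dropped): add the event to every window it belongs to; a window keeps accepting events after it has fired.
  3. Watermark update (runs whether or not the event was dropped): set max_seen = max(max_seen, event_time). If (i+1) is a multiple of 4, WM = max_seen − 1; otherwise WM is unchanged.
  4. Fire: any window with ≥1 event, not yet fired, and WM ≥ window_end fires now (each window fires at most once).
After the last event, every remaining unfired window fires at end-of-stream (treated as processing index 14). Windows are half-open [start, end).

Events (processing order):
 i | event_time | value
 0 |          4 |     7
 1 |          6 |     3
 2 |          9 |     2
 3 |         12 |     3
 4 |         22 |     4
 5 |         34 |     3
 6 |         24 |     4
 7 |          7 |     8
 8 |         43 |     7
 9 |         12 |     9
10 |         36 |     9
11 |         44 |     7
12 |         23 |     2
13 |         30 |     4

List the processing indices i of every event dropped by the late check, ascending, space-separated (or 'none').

i=0 t=4 v=7: → [0,9); WM=−∞
i=1 t=6 v=3: → [0,9); WM=−∞
i=2 t=9 v=2: → [7,16); WM=−∞
i=3 t=12 v=3: → [7,16); WM=11; [0,9) fires=2
i=4 t=22 v=4: → [21,30),[14,23); WM=11
i=5 t=34 v=3: → [28,37); WM=11
i=6 t=24 v=4: → [21,30); WM=11
i=7 t=7 v=8: DROP (t<11-2); WM=33; [7,16) fires=2 [14,23) fires=1 [21,30) fires=2
i=8 t=43 v=7: → [42,51),[35,44); WM=33
i=9 t=12 v=9: DROP (t<33-2); WM=33
i=10 t=36 v=9: → [35,44),[28,37); WM=33
i=11 t=44 v=7: → [42,51); WM=43; [28,37) fires=2
i=12 t=23 v=2: DROP (t<43-2); WM=43
i=13 t=30 v=4: DROP (t<43-2); WM=43

7 9 12 13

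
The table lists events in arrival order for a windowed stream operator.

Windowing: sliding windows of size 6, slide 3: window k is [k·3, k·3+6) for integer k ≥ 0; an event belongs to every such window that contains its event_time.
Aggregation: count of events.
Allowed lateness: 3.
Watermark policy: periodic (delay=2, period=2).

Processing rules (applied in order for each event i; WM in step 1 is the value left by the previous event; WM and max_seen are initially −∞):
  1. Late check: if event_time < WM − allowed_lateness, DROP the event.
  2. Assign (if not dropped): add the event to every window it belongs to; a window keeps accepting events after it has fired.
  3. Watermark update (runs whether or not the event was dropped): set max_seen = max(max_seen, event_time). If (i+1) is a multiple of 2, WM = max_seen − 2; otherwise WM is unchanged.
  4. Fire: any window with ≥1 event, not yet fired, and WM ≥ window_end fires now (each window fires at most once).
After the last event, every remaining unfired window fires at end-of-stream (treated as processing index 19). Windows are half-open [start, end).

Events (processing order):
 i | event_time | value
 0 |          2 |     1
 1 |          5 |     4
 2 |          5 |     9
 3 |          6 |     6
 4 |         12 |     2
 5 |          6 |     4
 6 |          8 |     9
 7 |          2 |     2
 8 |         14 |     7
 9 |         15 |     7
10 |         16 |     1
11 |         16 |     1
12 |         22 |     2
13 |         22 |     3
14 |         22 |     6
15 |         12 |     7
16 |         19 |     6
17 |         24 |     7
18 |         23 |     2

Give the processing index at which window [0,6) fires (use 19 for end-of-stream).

i=0 t=2 v=1: → [0,6); WM=−∞
i=1 t=5 v=4: → [3,9),[0,6); WM=3
i=2 t=5 v=9: → [3,9),[0,6); WM=3
i=3 t=6 v=6: → [6,12),[3,9); WM=4
i=4 t=12 v=2: → [12,18),[9,15); WM=4
i=5 t=6 v=4: → [6,12),[3,9); WM=10; [0,6) fires=3 [3,9) fires=4
i=6 t=8 v=9: → [6,12),[3,9); WM=10
i=7 t=2 v=2: DROP (t<10-3); WM=10
i=8 t=14 v=7: → [12,18),[9,15); WM=10
i=9 t=15 v=7: → [15,21),[12,18); WM=13; [6,12) fires=3
i=10 t=16 v=1: → [15,21),[12,18); WM=13
i=11 t=16 v=1: → [15,21),[12,18); WM=14
i=12 t=22 v=2: → [21,27),[18,24); WM=14
i=13 t=22 v=3: → [21,27),[18,24); WM=20; [9,15) fires=2 [12,18) fires=5
i=14 t=22 v=6: → [21,27),[18,24); WM=20
i=15 t=12 v=7: DROP (t<20-3); WM=20
i=16 t=19 v=6: → [18,24),[15,21); WM=20
i=17 t=24 v=7: → [24,30),[21,27); WM=22; [15,21) fires=4
i=18 t=23 v=2: → [21,27),[18,24); WM=22

5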